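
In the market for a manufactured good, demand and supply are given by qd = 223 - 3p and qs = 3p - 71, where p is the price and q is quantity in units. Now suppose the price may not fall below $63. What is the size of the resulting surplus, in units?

Without the control the market clears where 223 - 3p = 3p - 71, i.e. p* = 49 and q* = 76.
The floor of 63 is above the equilibrium price 49, so it binds.
At p = 63: qd = 223 - 3·63 = 34 and qs = 3·63 - 71 = 118.
Surplus = qs - qd = 118 - 34 = 84.

84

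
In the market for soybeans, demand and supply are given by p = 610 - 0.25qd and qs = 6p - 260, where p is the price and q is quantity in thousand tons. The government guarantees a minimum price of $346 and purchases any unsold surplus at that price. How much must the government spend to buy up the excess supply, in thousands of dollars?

262960

Rearranging demand gives qd = 2440 - 4p. Equilibrium: 2440 - 4p = 6p - 260, so 2700 = 10p and p* = 270, q* = 1360.
Because the floor (346) lies above the market-clearing price, it is binding.
At p = 346: qd = 2440 - 4·346 = 1056 and qs = 6·346 - 260 = 1816.
Surplus = qs - qd = 760.
Government expenditure = surplus × support price = 760 × 346 = 262960.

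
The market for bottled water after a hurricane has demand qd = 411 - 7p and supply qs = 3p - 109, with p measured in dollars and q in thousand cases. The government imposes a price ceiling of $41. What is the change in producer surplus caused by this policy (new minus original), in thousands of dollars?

Equilibrium: 411 - 7p = 3p - 109, so 520 = 10p and p* = 52, q* = 47.
The ceiling of 41 is below the equilibrium price 52, so it binds.
At p = 41: qd = 411 - 7·41 = 124 and qs = 3·41 - 109 = 14.
Producer surplus without the control is ½ · (52 - 109/3) · 47 = 2209/6.
With the ceiling, producers sell 14 units at 41, so PS = ½ · (41 - 109/3) · 14 = 98/3.
Change in producer surplus = 98/3 - 2209/6 = -335.5.

-335.5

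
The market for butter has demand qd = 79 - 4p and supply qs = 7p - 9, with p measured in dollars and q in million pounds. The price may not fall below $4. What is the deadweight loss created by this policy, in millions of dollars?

0

Without the control the market clears where 79 - 4p = 7p - 9, i.e. p* = 8 and q* = 47.
The floor of 4 is below the equilibrium price 8, so it is not binding; the market clears at p* = 8, q* = 47.
Since the control does not bind, no trades are prevented and deadweight loss is zero.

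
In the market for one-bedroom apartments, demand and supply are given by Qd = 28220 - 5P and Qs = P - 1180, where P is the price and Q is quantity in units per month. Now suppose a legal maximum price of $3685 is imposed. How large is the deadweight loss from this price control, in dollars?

Without the control the market clears where 28220 - 5P = P - 1180, i.e. P* = 4900 and Q* = 3720.
Because the ceiling (3685) lies below the market-clearing price, it is binding.
At P = 3685: Qd = 28220 - 5·3685 = 9795 and Qs = 3685 - 1180 = 2505.
Quantity traded falls to 2505. At Q = 2505 the demand price is (28220 - 2505)/5 = 5143 and the supply price is 1180 + 2505 = 3685.
Deadweight loss = ½ · (5143 - 3685) · (3720 - 2505) = ½ · 1458 · 1215 = 885735.

885735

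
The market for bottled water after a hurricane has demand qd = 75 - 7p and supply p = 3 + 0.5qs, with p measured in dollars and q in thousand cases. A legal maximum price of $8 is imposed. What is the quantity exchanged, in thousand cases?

Rearranging supply gives qs = 2p - 6. In a free market, 75 - 7p = 2p - 6 gives the equilibrium p* = 9, q* = 12.
Since 8 < 9, the ceiling is binding.
At p = 8: qd = 75 - 7·8 = 19 and qs = 2·8 - 6 = 10.
The quantity actually transacted is the short side, supply: 10.

10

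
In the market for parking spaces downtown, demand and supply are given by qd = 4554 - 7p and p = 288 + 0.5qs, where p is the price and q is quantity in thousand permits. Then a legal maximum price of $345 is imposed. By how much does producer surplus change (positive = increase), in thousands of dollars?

-76275

Rearranging supply gives qs = 2p - 576. Setting quantity demanded equal to quantity supplied, 4554 - 7p = 2p - 576, gives p* = 570 and q* = 564.
The ceiling of 345 is below the equilibrium price 570, so it binds.
At p = 345: qd = 4554 - 7·345 = 2139 and qs = 2·345 - 576 = 114.
Producer surplus without the control is ½ · (570 - 288) · 564 = 79524.
With the ceiling, producers sell 114 units at 345, so PS = ½ · (345 - 288) · 114 = 3249.
Change in producer surplus = 3249 - 79524 = -76275.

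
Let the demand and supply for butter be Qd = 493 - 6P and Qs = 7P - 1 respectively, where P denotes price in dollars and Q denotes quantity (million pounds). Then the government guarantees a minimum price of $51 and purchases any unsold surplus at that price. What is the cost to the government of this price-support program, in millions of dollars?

Without the control the market clears where 493 - 6P = 7P - 1, i.e. P* = 38 and Q* = 265.
Because the floor (51) lies above the market-clearing price, it is binding.
At P = 51: Qd = 493 - 6·51 = 187 and Qs = 7·51 - 1 = 356.
Surplus = Qs - Qd = 169.
Government expenditure = surplus × support price = 169 × 51 = 8619.

8619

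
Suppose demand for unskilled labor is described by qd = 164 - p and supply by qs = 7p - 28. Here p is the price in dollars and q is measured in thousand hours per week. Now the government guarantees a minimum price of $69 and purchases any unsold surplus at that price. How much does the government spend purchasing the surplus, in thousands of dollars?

Without the control the market clears where 164 - p = 7p - 28, i.e. p* = 24 and q* = 140.
The floor of 69 is above the equilibrium price 24, so it binds.
At p = 69: qd = 164 - 69 = 95 and qs = 7·69 - 28 = 455.
Surplus = qs - qd = 360.
Government expenditure = surplus × support price = 360 × 69 = 24840.

24840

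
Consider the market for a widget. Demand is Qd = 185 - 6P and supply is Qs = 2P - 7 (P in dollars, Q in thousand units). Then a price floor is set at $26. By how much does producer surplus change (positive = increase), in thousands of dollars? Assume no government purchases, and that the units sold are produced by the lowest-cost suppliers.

22

Without the control the market clears where 185 - 6P = 2P - 7, i.e. P* = 24 and Q* = 41.
Because the floor (26) lies above the market-clearing price, it is binding.
At P = 26: Qd = 185 - 6·26 = 29 and Qs = 2·26 - 7 = 45.
Producer surplus without the control is ½ · (24 - 3.5) · 41 = 420.25.
With the floor, 29 units are sold at 26. The supply price at Q = 29 is 18, so PS = ½ · [(26 - 3.5) + (26 - 18)] · 29 = 442.25.
Change in producer surplus = 442.25 - 420.25 = 22.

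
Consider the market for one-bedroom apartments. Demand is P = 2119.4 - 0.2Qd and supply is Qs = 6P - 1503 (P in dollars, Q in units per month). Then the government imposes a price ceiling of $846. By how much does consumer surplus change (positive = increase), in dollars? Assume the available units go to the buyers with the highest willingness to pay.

675284.4

Rearranging demand gives Qd = 10597 - 5P. Setting quantity demanded equal to quantity supplied, 10597 - 5P = 6P - 1503, gives P* = 1100 and Q* = 5097.
The ceiling of 846 is below the equilibrium price 1100, so it binds.
At P = 846: Qd = 10597 - 5·846 = 6367 and Qs = 6·846 - 1503 = 3573.
Consumer surplus without the control is ½ · (2119.4 - 1100) · 5097 = 2597940.9.
With the ceiling, 3573 units are sold at 846 (assume they go to the highest-value buyers). The demand price at Q = 3573 is 1404.8, so CS = ½ · [(2119.4 - 846) + (1404.8 - 846)] · 3573 = 3273225.3.
Change in consumer surplus = 3273225.3 - 2597940.9 = 675284.4.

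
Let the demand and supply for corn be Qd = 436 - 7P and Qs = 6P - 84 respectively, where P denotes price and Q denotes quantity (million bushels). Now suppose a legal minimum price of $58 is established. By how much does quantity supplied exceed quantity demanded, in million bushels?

234

Setting quantity demanded equal to quantity supplied, 436 - 7P = 6P - 84, gives P* = 40 and Q* = 156.
Since 58 > 40, the floor is binding.
At P = 58: Qd = 436 - 7·58 = 30 and Qs = 6·58 - 84 = 264.
Surplus = Qs - Qd = 264 - 30 = 234.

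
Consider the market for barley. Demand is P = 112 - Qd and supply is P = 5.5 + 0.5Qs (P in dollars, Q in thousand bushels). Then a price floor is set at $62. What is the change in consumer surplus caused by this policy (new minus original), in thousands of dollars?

-1270.5

Rearranging demand gives Qd = 112 - P; rearranging supply gives Qs = 2P - 11. Setting quantity demanded equal to quantity supplied, 112 - P = 2P - 11, gives P* = 41 and Q* = 71.
Because the floor (62) lies above the market-clearing price, it is binding.
At P = 62: Qd = 112 - 62 = 50 and Qs = 2·62 - 11 = 113.
Consumer surplus without the control is ½ · (112 - 41) · 71 = 2520.5.
With the floor, consumers buy 50 units at 62, so CS = ½ · (112 - 62) · 50 = 1250.
Change in consumer surplus = 1250 - 2520.5 = -1270.5.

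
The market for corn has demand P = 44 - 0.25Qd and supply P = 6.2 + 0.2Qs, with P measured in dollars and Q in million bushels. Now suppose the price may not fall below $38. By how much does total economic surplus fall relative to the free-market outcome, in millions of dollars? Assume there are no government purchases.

810

Rearranging demand gives Qd = 176 - 4P; rearranging supply gives Qs = 5P - 31. Equilibrium: 176 - 4P = 5P - 31, so 207 = 9P and P* = 23, Q* = 84.
The floor of 38 is above the equilibrium price 23, so it binds.
At P = 38: Qd = 176 - 4·38 = 24 and Qs = 5·38 - 31 = 159.
Quantity traded falls to 24. At Q = 24 the demand price is (176 - 24)/4 = 38 and the supply price is (31 + 24)/5 = 11.
Deadweight loss = ½ · (38 - 11) · (84 - 24) = ½ · 27 · 60 = 810.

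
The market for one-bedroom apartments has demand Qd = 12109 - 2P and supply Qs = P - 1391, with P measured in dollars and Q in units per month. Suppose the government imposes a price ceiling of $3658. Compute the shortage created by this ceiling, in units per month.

2526

Equilibrium: 12109 - 2P = P - 1391, so 13500 = 3P and P* = 4500, Q* = 3109.
Because the ceiling (3658) lies below the market-clearing price, it is binding.
At P = 3658: Qd = 12109 - 2·3658 = 4793 and Qs = 3658 - 1391 = 2267.
Shortage = Qd - Qs = 4793 - 2267 = 2526.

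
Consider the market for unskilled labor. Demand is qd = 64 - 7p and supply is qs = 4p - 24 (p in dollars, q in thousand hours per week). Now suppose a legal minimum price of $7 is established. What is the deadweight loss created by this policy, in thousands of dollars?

0

Equilibrium: 64 - 7p = 4p - 24, so 88 = 11p and p* = 8, q* = 8.
Since 7 is below p* = 8, the floor does not bind and the free-market outcome prevails.
Since the control does not bind, no trades are prevented and deadweight loss is zero.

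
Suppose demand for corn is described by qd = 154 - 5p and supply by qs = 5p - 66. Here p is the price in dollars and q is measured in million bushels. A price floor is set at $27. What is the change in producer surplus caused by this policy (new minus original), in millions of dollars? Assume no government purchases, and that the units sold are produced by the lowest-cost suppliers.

Equilibrium: 154 - 5p = 5p - 66, so 220 = 10p and p* = 22, q* = 44.
Since 27 > 22, the floor is binding.
At p = 27: qd = 154 - 5·27 = 19 and qs = 5·27 - 66 = 69.
Producer surplus without the control is ½ · (22 - 13.2) · 44 = 193.6.
With the floor, 19 units are sold at 27. The supply price at q = 19 is 17, so PS = ½ · [(27 - 13.2) + (27 - 17)] · 19 = 226.1.
Change in producer surplus = 226.1 - 193.6 = 32.5.

32.5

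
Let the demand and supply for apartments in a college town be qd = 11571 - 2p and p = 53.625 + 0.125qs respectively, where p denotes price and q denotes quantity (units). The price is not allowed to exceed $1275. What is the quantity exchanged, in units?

9171

Rearranging supply gives qs = 8p - 429. In a free market, 11571 - 2p = 8p - 429 gives the equilibrium p* = 1200, q* = 9171.
The ceiling of 1275 is above the equilibrium price 1200, so it is not binding; the market clears at p* = 1200, q* = 9171.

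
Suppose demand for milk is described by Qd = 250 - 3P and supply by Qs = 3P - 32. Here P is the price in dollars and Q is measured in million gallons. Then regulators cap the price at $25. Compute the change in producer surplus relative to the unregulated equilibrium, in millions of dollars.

-1672

Without the control the market clears where 250 - 3P = 3P - 32, i.e. P* = 47 and Q* = 109.
Because the ceiling (25) lies below the market-clearing price, it is binding.
At P = 25: Qd = 250 - 3·25 = 175 and Qs = 3·25 - 32 = 43.
Producer surplus without the control is ½ · (47 - 32/3) · 109 = 11881/6.
With the ceiling, producers sell 43 units at 25, so PS = ½ · (25 - 32/3) · 43 = 1849/6.
Change in producer surplus = 1849/6 - 11881/6 = -1672.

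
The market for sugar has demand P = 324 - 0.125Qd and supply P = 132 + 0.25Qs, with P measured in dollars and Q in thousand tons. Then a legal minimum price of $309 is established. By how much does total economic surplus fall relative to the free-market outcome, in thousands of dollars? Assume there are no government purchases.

Rearranging demand gives Qd = 2592 - 8P; rearranging supply gives Qs = 4P - 528. Equilibrium: 2592 - 8P = 4P - 528, so 3120 = 12P and P* = 260, Q* = 512.
Because the floor (309) lies above the market-clearing price, it is binding.
At P = 309: Qd = 2592 - 8·309 = 120 and Qs = 4·309 - 528 = 708.
Quantity traded falls to 120. At Q = 120 the demand price is (2592 - 120)/8 = 309 and the supply price is (528 + 120)/4 = 162.
Deadweight loss = ½ · (309 - 162) · (512 - 120) = ½ · 147 · 392 = 28812.

28812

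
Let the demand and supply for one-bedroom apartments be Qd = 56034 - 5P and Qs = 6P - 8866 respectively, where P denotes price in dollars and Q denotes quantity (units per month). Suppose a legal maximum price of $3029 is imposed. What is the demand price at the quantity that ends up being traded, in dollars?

9345.2

Without the control the market clears where 56034 - 5P = 6P - 8866, i.e. P* = 5900 and Q* = 26534.
Since 3029 < 5900, the ceiling is binding.
At P = 3029: Qd = 56034 - 5·3029 = 40889 and Qs = 6·3029 - 8866 = 9308.
Only 9308 units reach the market. On the demand curve, the marginal buyer's willingness to pay at Q = 9308 is (56034 - 9308)/5 = 9345.2.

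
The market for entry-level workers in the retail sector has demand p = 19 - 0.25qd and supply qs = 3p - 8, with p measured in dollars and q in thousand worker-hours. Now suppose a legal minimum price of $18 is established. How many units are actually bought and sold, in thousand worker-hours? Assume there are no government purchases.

4

Rearranging demand gives qd = 76 - 4p. Setting quantity demanded equal to quantity supplied, 76 - 4p = 3p - 8, gives p* = 12 and q* = 28.
Since 18 > 12, the floor is binding.
At p = 18: qd = 76 - 4·18 = 4 and qs = 3·18 - 8 = 46.
The quantity actually transacted is the short side, demand: 4.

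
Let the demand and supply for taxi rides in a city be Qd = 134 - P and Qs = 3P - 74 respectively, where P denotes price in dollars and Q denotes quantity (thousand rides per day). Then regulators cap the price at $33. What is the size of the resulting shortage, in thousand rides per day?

Setting quantity demanded equal to quantity supplied, 134 - P = 3P - 74, gives P* = 52 and Q* = 82.
Since 33 < 52, the ceiling is binding.
At P = 33: Qd = 134 - 33 = 101 and Qs = 3·33 - 74 = 25.
Shortage = Qd - Qs = 101 - 25 = 76.

76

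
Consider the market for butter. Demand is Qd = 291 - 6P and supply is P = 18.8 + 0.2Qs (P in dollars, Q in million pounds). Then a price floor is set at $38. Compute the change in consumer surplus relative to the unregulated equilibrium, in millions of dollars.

-216

Rearranging supply gives Qs = 5P - 94. Setting quantity demanded equal to quantity supplied, 291 - 6P = 5P - 94, gives P* = 35 and Q* = 81.
Since 38 > 35, the floor is binding.
At P = 38: Qd = 291 - 6·38 = 63 and Qs = 5·38 - 94 = 96.
Consumer surplus without the control is ½ · (48.5 - 35) · 81 = 546.75.
With the floor, consumers buy 63 units at 38, so CS = ½ · (48.5 - 38) · 63 = 330.75.
Change in consumer surplus = 330.75 - 546.75 = -216.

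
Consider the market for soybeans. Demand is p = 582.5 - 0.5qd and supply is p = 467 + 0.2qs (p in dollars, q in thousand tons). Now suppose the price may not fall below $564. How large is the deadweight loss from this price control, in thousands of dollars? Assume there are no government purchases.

Rearranging demand gives qd = 1165 - 2p; rearranging supply gives qs = 5p - 2335. Without the control the market clears where 1165 - 2p = 5p - 2335, i.e. p* = 500 and q* = 165.
Since 564 > 500, the floor is binding.
At p = 564: qd = 1165 - 2·564 = 37 and qs = 5·564 - 2335 = 485.
Quantity traded falls to 37. At q = 37 the demand price is (1165 - 37)/2 = 564 and the supply price is (2335 + 37)/5 = 474.4.
Deadweight loss = ½ · (564 - 474.4) · (165 - 37) = ½ · 89.6 · 128 = 5734.4.

5734.4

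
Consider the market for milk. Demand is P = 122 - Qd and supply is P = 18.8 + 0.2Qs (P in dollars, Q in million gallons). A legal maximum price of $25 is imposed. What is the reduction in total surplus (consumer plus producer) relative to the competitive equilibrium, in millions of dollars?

1815

Rearranging demand gives Qd = 122 - P; rearranging supply gives Qs = 5P - 94. Setting quantity demanded equal to quantity supplied, 122 - P = 5P - 94, gives P* = 36 and Q* = 86.
Since 25 < 36, the ceiling is binding.
At P = 25: Qd = 122 - 25 = 97 and Qs = 5·25 - 94 = 31.
Quantity traded falls to 31. At Q = 31 the demand price is 122 - 31 = 91 and the supply price is (94 + 31)/5 = 25.
Deadweight loss = ½ · (91 - 25) · (86 - 31) = ½ · 66 · 55 = 1815.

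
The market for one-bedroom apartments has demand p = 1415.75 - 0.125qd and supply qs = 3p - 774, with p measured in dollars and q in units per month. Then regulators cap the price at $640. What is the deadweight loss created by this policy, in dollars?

436425

Rearranging demand gives qd = 11326 - 8p. Setting quantity demanded equal to quantity supplied, 11326 - 8p = 3p - 774, gives p* = 1100 and q* = 2526.
Since 640 < 1100, the ceiling is binding.
At p = 640: qd = 11326 - 8·640 = 6206 and qs = 3·640 - 774 = 1146.
Quantity traded falls to 1146. At q = 1146 the demand price is (11326 - 1146)/8 = 1272.5 and the supply price is (774 + 1146)/3 = 640.
Deadweight loss = ½ · (1272.5 - 640) · (2526 - 1146) = ½ · 632.5 · 1380 = 436425.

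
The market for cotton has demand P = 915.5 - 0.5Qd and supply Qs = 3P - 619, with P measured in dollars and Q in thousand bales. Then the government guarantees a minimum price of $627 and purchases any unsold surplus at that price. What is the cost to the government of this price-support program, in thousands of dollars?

Rearranging demand gives Qd = 1831 - 2P. Equilibrium: 1831 - 2P = 3P - 619, so 2450 = 5P and P* = 490, Q* = 851.
Since 627 > 490, the floor is binding.
At P = 627: Qd = 1831 - 2·627 = 577 and Qs = 3·627 - 619 = 1262.
Surplus = Qs - Qd = 685.
Government expenditure = surplus × support price = 685 × 627 = 429495.

429495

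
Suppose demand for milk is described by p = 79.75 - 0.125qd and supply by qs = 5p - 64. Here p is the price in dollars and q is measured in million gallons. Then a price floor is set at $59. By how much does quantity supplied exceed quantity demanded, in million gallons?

Rearranging demand gives qd = 638 - 8p. Setting quantity demanded equal to quantity supplied, 638 - 8p = 5p - 64, gives p* = 54 and q* = 206.
The floor of 59 is above the equilibrium price 54, so it binds.
At p = 59: qd = 638 - 8·59 = 166 and qs = 5·59 - 64 = 231.
Surplus = qs - qd = 231 - 166 = 65.

65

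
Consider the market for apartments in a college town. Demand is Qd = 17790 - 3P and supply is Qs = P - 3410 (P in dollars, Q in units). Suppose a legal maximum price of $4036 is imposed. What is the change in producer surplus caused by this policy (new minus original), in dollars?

-1590112

In a free market, 17790 - 3P = P - 3410 gives the equilibrium P* = 5300, Q* = 1890.
Since 4036 < 5300, the ceiling is binding.
At P = 4036: Qd = 17790 - 3·4036 = 5682 and Qs = 4036 - 3410 = 626.
Producer surplus without the control is ½ · (5300 - 3410) · 1890 = 1786050.
With the ceiling, producers sell 626 units at 4036, so PS = ½ · (4036 - 3410) · 626 = 195938.
Change in producer surplus = 195938 - 1786050 = -1590112.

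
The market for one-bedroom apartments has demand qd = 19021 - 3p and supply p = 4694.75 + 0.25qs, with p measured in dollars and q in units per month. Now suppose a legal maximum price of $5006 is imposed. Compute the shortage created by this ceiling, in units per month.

Rearranging supply gives qs = 4p - 18779. Without the control the market clears where 19021 - 3p = 4p - 18779, i.e. p* = 5400 and q* = 2821.
Because the ceiling (5006) lies below the market-clearing price, it is binding.
At p = 5006: qd = 19021 - 3·5006 = 4003 and qs = 4·5006 - 18779 = 1245.
Shortage = qd - qs = 4003 - 1245 = 2758.

2758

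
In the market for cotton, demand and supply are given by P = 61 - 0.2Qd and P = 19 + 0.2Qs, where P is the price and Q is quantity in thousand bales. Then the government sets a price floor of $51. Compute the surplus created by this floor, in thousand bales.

110

Rearranging demand gives Qd = 305 - 5P; rearranging supply gives Qs = 5P - 95. In a free market, 305 - 5P = 5P - 95 gives the equilibrium P* = 40, Q* = 105.
The floor of 51 is above the equilibrium price 40, so it binds.
At P = 51: Qd = 305 - 5·51 = 50 and Qs = 5·51 - 95 = 160.
Surplus = Qs - Qd = 160 - 50 = 110.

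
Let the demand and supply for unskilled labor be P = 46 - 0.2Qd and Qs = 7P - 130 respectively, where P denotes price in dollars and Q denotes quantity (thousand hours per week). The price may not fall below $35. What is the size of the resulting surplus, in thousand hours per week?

Rearranging demand gives Qd = 230 - 5P. Setting quantity demanded equal to quantity supplied, 230 - 5P = 7P - 130, gives P* = 30 and Q* = 80.
Since 35 > 30, the floor is binding.
At P = 35: Qd = 230 - 5·35 = 55 and Qs = 7·35 - 130 = 115.
Surplus = Qs - Qd = 115 - 55 = 60.

60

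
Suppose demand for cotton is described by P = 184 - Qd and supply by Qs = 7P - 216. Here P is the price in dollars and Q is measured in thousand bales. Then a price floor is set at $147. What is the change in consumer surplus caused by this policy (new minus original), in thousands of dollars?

Rearranging demand gives Qd = 184 - P. Without the control the market clears where 184 - P = 7P - 216, i.e. P* = 50 and Q* = 134.
Because the floor (147) lies above the market-clearing price, it is binding.
At P = 147: Qd = 184 - 147 = 37 and Qs = 7·147 - 216 = 813.
Consumer surplus without the control is ½ · (184 - 50) · 134 = 8978.
With the floor, consumers buy 37 units at 147, so CS = ½ · (184 - 147) · 37 = 684.5.
Change in consumer surplus = 684.5 - 8978 = -8293.5.

-8293.5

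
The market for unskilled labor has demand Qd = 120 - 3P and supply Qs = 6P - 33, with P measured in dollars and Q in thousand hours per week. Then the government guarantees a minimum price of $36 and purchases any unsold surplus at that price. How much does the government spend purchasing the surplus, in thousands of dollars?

6156

In a free market, 120 - 3P = 6P - 33 gives the equilibrium P* = 17, Q* = 69.
Since 36 > 17, the floor is binding.
At P = 36: Qd = 120 - 3·36 = 12 and Qs = 6·36 - 33 = 183.
Surplus = Qs - Qd = 171.
Government expenditure = surplus × support price = 171 × 36 = 6156.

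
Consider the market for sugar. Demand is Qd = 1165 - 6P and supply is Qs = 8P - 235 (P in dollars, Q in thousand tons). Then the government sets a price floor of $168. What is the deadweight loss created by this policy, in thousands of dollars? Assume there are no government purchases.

Without the control the market clears where 1165 - 6P = 8P - 235, i.e. P* = 100 and Q* = 565.
Because the floor (168) lies above the market-clearing price, it is binding.
At P = 168: Qd = 1165 - 6·168 = 157 and Qs = 8·168 - 235 = 1109.
Quantity traded falls to 157. At Q = 157 the demand price is (1165 - 157)/6 = 168 and the supply price is (235 + 157)/8 = 49.
Deadweight loss = ½ · (168 - 49) · (565 - 157) = ½ · 119 · 408 = 24276.

24276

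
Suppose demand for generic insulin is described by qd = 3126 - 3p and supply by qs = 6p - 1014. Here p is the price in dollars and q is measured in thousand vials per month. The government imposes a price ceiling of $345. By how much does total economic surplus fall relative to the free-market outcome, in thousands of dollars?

119025

Without the control the market clears where 3126 - 3p = 6p - 1014, i.e. p* = 460 and q* = 1746.
Since 345 < 460, the ceiling is binding.
At p = 345: qd = 3126 - 3·345 = 2091 and qs = 6·345 - 1014 = 1056.
Quantity traded falls to 1056. At q = 1056 the demand price is (3126 - 1056)/3 = 690 and the supply price is (1014 + 1056)/6 = 345.
Deadweight loss = ½ · (690 - 345) · (1746 - 1056) = ½ · 345 · 690 = 119025.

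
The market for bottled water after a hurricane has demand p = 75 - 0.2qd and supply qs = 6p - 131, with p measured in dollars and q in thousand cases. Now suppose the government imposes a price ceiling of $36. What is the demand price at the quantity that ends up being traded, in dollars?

58

Rearranging demand gives qd = 375 - 5p. In a free market, 375 - 5p = 6p - 131 gives the equilibrium p* = 46, q* = 145.
The ceiling of 36 is below the equilibrium price 46, so it binds.
At p = 36: qd = 375 - 5·36 = 195 and qs = 6·36 - 131 = 85.
Only 85 units reach the market. On the demand curve, the marginal buyer's willingness to pay at q = 85 is (375 - 85)/5 = 58.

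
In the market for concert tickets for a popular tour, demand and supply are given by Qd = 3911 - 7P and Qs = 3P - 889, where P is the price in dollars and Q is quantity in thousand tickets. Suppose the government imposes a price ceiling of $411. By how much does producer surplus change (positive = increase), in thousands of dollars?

-30877.5

Without the control the market clears where 3911 - 7P = 3P - 889, i.e. P* = 480 and Q* = 551.
The ceiling of 411 is below the equilibrium price 480, so it binds.
At P = 411: Qd = 3911 - 7·411 = 1034 and Qs = 3·411 - 889 = 344.
Producer surplus without the control is ½ · (480 - 889/3) · 551 = 303601/6.
With the ceiling, producers sell 344 units at 411, so PS = ½ · (411 - 889/3) · 344 = 59168/3.
Change in producer surplus = 59168/3 - 303601/6 = -30877.5.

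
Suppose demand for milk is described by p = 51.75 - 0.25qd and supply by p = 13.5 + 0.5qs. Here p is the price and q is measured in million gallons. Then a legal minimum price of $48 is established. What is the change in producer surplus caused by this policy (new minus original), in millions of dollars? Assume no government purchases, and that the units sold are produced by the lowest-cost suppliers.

Rearranging demand gives qd = 207 - 4p; rearranging supply gives qs = 2p - 27. Setting quantity demanded equal to quantity supplied, 207 - 4p = 2p - 27, gives p* = 39 and q* = 51.
The floor of 48 is above the equilibrium price 39, so it binds.
At p = 48: qd = 207 - 4·48 = 15 and qs = 2·48 - 27 = 69.
Producer surplus without the control is ½ · (39 - 13.5) · 51 = 650.25.
With the floor, 15 units are sold at 48. The supply price at q = 15 is 21, so PS = ½ · [(48 - 13.5) + (48 - 21)] · 15 = 461.25.
Change in producer surplus = 461.25 - 650.25 = -189.

-189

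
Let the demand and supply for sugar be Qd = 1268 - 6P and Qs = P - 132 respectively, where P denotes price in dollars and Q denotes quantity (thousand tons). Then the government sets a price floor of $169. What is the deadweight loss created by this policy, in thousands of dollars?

Equilibrium: 1268 - 6P = P - 132, so 1400 = 7P and P* = 200, Q* = 68.
The floor of 169 is below the equilibrium price 200, so it is not binding; the market clears at P* = 200, Q* = 68.
Since the control does not bind, no trades are prevented and deadweight loss is zero.

0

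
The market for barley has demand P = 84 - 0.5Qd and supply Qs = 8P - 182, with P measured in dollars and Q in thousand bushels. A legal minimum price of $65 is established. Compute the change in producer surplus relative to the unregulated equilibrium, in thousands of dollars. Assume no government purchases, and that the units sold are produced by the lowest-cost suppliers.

Rearranging demand gives Qd = 168 - 2P. In a free market, 168 - 2P = 8P - 182 gives the equilibrium P* = 35, Q* = 98.
Because the floor (65) lies above the market-clearing price, it is binding.
At P = 65: Qd = 168 - 2·65 = 38 and Qs = 8·65 - 182 = 338.
Producer surplus without the control is ½ · (35 - 22.75) · 98 = 600.25.
With the floor, 38 units are sold at 65. The supply price at Q = 38 is 27.5, so PS = ½ · [(65 - 22.75) + (65 - 27.5)] · 38 = 1515.25.
Change in producer surplus = 1515.25 - 600.25 = 915.

915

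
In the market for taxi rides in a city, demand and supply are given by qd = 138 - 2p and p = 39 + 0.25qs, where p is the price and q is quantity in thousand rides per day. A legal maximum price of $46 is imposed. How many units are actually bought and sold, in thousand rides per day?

28

Rearranging supply gives qs = 4p - 156. Without the control the market clears where 138 - 2p = 4p - 156, i.e. p* = 49 and q* = 40.
Because the ceiling (46) lies below the market-clearing price, it is binding.
At p = 46: qd = 138 - 2·46 = 46 and qs = 4·46 - 156 = 28.
The quantity actually transacted is the short side, supply: 28.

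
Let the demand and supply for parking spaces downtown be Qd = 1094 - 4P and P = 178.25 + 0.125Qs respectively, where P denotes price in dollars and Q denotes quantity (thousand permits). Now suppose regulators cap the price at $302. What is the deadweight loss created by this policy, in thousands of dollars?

0

Rearranging supply gives Qs = 8P - 1426. Setting quantity demanded equal to quantity supplied, 1094 - 4P = 8P - 1426, gives P* = 210 and Q* = 254.
The ceiling of 302 is above the equilibrium price 210, so it is not binding; the market clears at P* = 210, Q* = 254.
Since the control does not bind, no trades are prevented and deadweight loss is zero.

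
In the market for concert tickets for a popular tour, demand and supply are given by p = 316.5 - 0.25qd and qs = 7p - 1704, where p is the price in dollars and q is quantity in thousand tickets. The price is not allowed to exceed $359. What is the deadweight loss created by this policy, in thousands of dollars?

0

Rearranging demand gives qd = 1266 - 4p. In a free market, 1266 - 4p = 7p - 1704 gives the equilibrium p* = 270, q* = 186.
The ceiling of 359 is above the equilibrium price 270, so it is not binding; the market clears at p* = 270, q* = 186.
Since the control does not bind, no trades are prevented and deadweight loss is zero.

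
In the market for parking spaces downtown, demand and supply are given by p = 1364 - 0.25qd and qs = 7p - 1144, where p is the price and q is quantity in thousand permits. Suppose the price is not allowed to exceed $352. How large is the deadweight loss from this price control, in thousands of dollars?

591976

Rearranging demand gives qd = 5456 - 4p. Equilibrium: 5456 - 4p = 7p - 1144, so 6600 = 11p and p* = 600, q* = 3056.
Since 352 < 600, the ceiling is binding.
At p = 352: qd = 5456 - 4·352 = 4048 and qs = 7·352 - 1144 = 1320.
Quantity traded falls to 1320. At q = 1320 the demand price is (5456 - 1320)/4 = 1034 and the supply price is (1144 + 1320)/7 = 352.
Deadweight loss = ½ · (1034 - 352) · (3056 - 1320) = ½ · 682 · 1736 = 591976.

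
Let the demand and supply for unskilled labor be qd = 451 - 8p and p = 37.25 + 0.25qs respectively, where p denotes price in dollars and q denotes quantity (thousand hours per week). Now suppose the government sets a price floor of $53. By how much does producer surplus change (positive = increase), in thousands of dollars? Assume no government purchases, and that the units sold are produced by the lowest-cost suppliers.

Rearranging supply gives qs = 4p - 149. Equilibrium: 451 - 8p = 4p - 149, so 600 = 12p and p* = 50, q* = 51.
The floor of 53 is above the equilibrium price 50, so it binds.
At p = 53: qd = 451 - 8·53 = 27 and qs = 4·53 - 149 = 63.
Producer surplus without the control is ½ · (50 - 37.25) · 51 = 325.125.
With the floor, 27 units are sold at 53. The supply price at q = 27 is 44, so PS = ½ · [(53 - 37.25) + (53 - 44)] · 27 = 334.125.
Change in producer surplus = 334.125 - 325.125 = 9.

9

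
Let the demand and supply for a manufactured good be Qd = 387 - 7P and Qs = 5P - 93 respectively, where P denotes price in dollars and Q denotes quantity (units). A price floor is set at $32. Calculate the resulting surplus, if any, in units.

0

Equilibrium: 387 - 7P = 5P - 93, so 480 = 12P and P* = 40, Q* = 107.
The floor of 32 is below the equilibrium price 40, so it is not binding; the market clears at P* = 40, Q* = 107.
Since the control does not bind, there is no surplus.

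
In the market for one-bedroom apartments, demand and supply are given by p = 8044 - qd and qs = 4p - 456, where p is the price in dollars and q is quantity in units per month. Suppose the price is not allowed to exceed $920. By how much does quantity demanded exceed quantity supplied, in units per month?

3900

Rearranging demand gives qd = 8044 - p. In a free market, 8044 - p = 4p - 456 gives the equilibrium p* = 1700, q* = 6344.
Because the ceiling (920) lies below the market-clearing price, it is binding.
At p = 920: qd = 8044 - 920 = 7124 and qs = 4·920 - 456 = 3224.
Shortage = qd - qs = 7124 - 3224 = 3900.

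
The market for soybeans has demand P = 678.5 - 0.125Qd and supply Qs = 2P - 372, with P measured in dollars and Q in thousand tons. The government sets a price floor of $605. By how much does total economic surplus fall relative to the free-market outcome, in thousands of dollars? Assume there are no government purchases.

12500

Rearranging demand gives Qd = 5428 - 8P. Setting quantity demanded equal to quantity supplied, 5428 - 8P = 2P - 372, gives P* = 580 and Q* = 788.
Since 605 > 580, the floor is binding.
At P = 605: Qd = 5428 - 8·605 = 588 and Qs = 2·605 - 372 = 838.
Quantity traded falls to 588. At Q = 588 the demand price is (5428 - 588)/8 = 605 and the supply price is (372 + 588)/2 = 480.
Deadweight loss = ½ · (605 - 480) · (788 - 588) = ½ · 125 · 200 = 12500.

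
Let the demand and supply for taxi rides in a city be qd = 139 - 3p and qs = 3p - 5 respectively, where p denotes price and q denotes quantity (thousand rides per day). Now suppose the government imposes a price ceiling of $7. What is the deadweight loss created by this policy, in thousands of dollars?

In a free market, 139 - 3p = 3p - 5 gives the equilibrium p* = 24, q* = 67.
Since 7 < 24, the ceiling is binding.
At p = 7: qd = 139 - 3·7 = 118 and qs = 3·7 - 5 = 16.
Quantity traded falls to 16. At q = 16 the demand price is (139 - 16)/3 = 41 and the supply price is (5 + 16)/3 = 7.
Deadweight loss = ½ · (41 - 7) · (67 - 16) = ½ · 34 · 51 = 867.

867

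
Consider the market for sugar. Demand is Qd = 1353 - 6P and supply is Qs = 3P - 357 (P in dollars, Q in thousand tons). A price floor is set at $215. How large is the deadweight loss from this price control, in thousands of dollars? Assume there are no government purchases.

Equilibrium: 1353 - 6P = 3P - 357, so 1710 = 9P and P* = 190, Q* = 213.
The floor of 215 is above the equilibrium price 190, so it binds.
At P = 215: Qd = 1353 - 6·215 = 63 and Qs = 3·215 - 357 = 288.
Quantity traded falls to 63. At Q = 63 the demand price is (1353 - 63)/6 = 215 and the supply price is (357 + 63)/3 = 140.
Deadweight loss = ½ · (215 - 140) · (213 - 63) = ½ · 75 · 150 = 5625.

5625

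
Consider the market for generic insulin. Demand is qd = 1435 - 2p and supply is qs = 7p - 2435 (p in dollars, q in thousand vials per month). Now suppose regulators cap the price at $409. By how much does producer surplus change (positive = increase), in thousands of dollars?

-10531.5

Without the control the market clears where 1435 - 2p = 7p - 2435, i.e. p* = 430 and q* = 575.
Since 409 < 430, the ceiling is binding.
At p = 409: qd = 1435 - 2·409 = 617 and qs = 7·409 - 2435 = 428.
Producer surplus without the control is ½ · (430 - 2435/7) · 575 = 330625/14.
With the ceiling, producers sell 428 units at 409, so PS = ½ · (409 - 2435/7) · 428 = 91592/7.
Change in producer surplus = 91592/7 - 330625/14 = -10531.5.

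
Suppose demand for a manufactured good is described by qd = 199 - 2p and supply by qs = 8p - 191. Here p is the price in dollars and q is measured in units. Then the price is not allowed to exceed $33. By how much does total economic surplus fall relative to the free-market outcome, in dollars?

720

Without the control the market clears where 199 - 2p = 8p - 191, i.e. p* = 39 and q* = 121.
The ceiling of 33 is below the equilibrium price 39, so it binds.
At p = 33: qd = 199 - 2·33 = 133 and qs = 8·33 - 191 = 73.
Quantity traded falls to 73. At q = 73 the demand price is (199 - 73)/2 = 63 and the supply price is (191 + 73)/8 = 33.
Deadweight loss = ½ · (63 - 33) · (121 - 73) = ½ · 30 · 48 = 720.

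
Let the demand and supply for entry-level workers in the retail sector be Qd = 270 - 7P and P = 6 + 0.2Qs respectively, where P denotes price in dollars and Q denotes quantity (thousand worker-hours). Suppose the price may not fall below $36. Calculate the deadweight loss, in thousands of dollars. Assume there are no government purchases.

Rearranging supply gives Qs = 5P - 30. Setting quantity demanded equal to quantity supplied, 270 - 7P = 5P - 30, gives P* = 25 and Q* = 95.
Because the floor (36) lies above the market-clearing price, it is binding.
At P = 36: Qd = 270 - 7·36 = 18 and Qs = 5·36 - 30 = 150.
Quantity traded falls to 18. At Q = 18 the demand price is (270 - 18)/7 = 36 and the supply price is (30 + 18)/5 = 9.6.
Deadweight loss = ½ · (36 - 9.6) · (95 - 18) = ½ · 26.4 · 77 = 1016.4.

1016.4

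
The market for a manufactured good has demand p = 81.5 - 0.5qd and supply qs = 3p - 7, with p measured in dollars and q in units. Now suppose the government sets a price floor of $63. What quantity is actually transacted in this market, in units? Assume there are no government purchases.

37

Rearranging demand gives qd = 163 - 2p. Without the control the market clears where 163 - 2p = 3p - 7, i.e. p* = 34 and q* = 95.
The floor of 63 is above the equilibrium price 34, so it binds.
At p = 63: qd = 163 - 2·63 = 37 and qs = 3·63 - 7 = 182.
The quantity actually transacted is the short side, demand: 37.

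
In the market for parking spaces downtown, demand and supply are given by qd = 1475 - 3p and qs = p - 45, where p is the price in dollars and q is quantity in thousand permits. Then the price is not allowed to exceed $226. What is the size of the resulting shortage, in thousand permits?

Equilibrium: 1475 - 3p = p - 45, so 1520 = 4p and p* = 380, q* = 335.
The ceiling of 226 is below the equilibrium price 380, so it binds.
At p = 226: qd = 1475 - 3·226 = 797 and qs = 226 - 45 = 181.
Shortage = qd - qs = 797 - 181 = 616.

616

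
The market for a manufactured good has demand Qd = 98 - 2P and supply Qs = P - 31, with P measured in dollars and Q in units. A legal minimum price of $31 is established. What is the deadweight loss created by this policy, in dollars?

0

In a free market, 98 - 2P = P - 31 gives the equilibrium P* = 43, Q* = 12.
Since 31 is below P* = 43, the floor does not bind and the free-market outcome prevails.
Since the control does not bind, no trades are prevented and deadweight loss is zero.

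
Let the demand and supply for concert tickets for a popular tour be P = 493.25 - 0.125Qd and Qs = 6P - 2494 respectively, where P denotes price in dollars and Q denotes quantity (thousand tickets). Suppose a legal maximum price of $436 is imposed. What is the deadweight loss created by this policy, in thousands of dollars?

3024

Rearranging demand gives Qd = 3946 - 8P. Setting quantity demanded equal to quantity supplied, 3946 - 8P = 6P - 2494, gives P* = 460 and Q* = 266.
The ceiling of 436 is below the equilibrium price 460, so it binds.
At P = 436: Qd = 3946 - 8·436 = 458 and Qs = 6·436 - 2494 = 122.
Quantity traded falls to 122. At Q = 122 the demand price is (3946 - 122)/8 = 478 and the supply price is (2494 + 122)/6 = 436.
Deadweight loss = ½ · (478 - 436) · (266 - 122) = ½ · 42 · 144 = 3024.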